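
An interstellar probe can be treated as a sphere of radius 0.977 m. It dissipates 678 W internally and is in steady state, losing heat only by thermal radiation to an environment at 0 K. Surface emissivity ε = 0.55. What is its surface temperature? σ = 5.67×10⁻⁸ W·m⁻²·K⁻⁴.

Steady state: internal power = radiated power, P = εσA T⁴.
Radiating area A = 4πr² = 11.99 m².
T⁴ = P/(εσA) = 678/(0.55·5.67×10⁻⁸·11.99) = 1.813×10⁹ K⁴.
T = (1.813×10⁹)^(1/4).

T ≈ 206 K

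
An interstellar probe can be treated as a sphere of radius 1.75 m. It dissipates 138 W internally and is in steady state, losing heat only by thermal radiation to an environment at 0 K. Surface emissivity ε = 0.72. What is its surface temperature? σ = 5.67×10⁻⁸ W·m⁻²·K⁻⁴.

Steady state: internal power = radiated power, P = εσA T⁴.
Radiating area A = 4πr² = 38.48 m².
T⁴ = P/(εσA) = 138/(0.72·5.67×10⁻⁸·38.48) = 8.784×10⁷ K⁴.
T = (8.784×10⁷)^(1/4).

T ≈ 96.8 K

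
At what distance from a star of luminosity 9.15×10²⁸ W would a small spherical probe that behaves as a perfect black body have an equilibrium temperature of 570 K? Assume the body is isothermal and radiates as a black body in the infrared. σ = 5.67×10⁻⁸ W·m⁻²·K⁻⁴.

For an isothermal black-emitting sphere, (1−a)S·πr² = σ·4πr²·T⁴ ⇒ S = 4σT⁴/(1−a).
S = 4·5.67×10⁻⁸·(570)⁴/1.00 = 23940 W/m².
Flux falls as S = L/(4πd²), so d = √(L/(4πS)) = √(9.15×10²⁸/(4π·23940)).

d ≈ 5.51×10¹¹ m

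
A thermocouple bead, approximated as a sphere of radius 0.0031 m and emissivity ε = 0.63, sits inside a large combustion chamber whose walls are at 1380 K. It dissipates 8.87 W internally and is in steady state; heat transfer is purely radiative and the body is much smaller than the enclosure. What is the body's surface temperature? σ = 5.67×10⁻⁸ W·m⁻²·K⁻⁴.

T ≈ 1540 K

For a small grey body in a large enclosure, net radiated power = εσA(T⁴ − T_w⁴).
Steady state: P = εσA(T⁴ − T_w⁴) with A = 4πr² = 1.208×10⁻⁴ m².
T⁴ = P/(εσA) + T_w⁴ = 8.87/(0.63·5.67×10⁻⁸·1.208×10⁻⁴) + (1380)⁴
    = 2.056×10¹² + 3.627×10¹² = 5.683×10¹² K⁴.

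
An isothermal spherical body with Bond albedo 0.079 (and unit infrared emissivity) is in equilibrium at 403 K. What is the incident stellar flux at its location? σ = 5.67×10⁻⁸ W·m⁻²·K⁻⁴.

S ≈ 6500 W/m²

(1−a)S·πr² = σ·4πr²·T⁴ ⇒ S = 4σT⁴/(1−a).
S = 4·5.67×10⁻⁸·2.638×10¹⁰/0.921.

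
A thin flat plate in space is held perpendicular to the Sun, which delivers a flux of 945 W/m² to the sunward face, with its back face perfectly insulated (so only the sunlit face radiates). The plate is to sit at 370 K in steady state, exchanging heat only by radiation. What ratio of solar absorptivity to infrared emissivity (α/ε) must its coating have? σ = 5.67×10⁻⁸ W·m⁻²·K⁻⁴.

α/ε ≈ 1.12

Balance: αS·A = εσ·1A·T⁴ ⇒ α/ε = σT⁴/S.
α/ε = 5.67×10⁻⁸·(370)⁴/945 = 5.67×10⁻⁸·1.874×10¹⁰/945.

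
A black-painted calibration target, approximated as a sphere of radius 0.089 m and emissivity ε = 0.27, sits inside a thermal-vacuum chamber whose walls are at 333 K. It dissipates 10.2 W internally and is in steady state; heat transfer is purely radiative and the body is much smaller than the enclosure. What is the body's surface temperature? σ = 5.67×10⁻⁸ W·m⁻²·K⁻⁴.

For a small grey body in a large enclosure, net radiated power = εσA(T⁴ − T_w⁴).
Steady state: P = εσA(T⁴ − T_w⁴) with A = 4πr² = 0.09954 m².
T⁴ = P/(εσA) + T_w⁴ = 10.2/(0.27·5.67×10⁻⁸·0.09954) + (333)⁴
    = 6.694×10⁹ + 1.230×10¹⁰ = 1.899×10¹⁰ K⁴.

T ≈ 371 K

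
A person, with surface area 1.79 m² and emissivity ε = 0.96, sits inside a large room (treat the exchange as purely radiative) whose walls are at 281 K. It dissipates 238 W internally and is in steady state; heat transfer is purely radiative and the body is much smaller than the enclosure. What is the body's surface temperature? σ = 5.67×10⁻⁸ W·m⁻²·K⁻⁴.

For a small grey body in a large enclosure, net radiated power = εσA(T⁴ − T_w⁴).
Steady state: P = εσA(T⁴ − T_w⁴) with A = 1.79 m².
T⁴ = P/(εσA) + T_w⁴ = 238/(0.96·5.67×10⁻⁸·1.790) + (281)⁴
    = 2.443×10⁹ + 6.235×10⁹ = 8.678×10⁹ K⁴.

T ≈ 305 K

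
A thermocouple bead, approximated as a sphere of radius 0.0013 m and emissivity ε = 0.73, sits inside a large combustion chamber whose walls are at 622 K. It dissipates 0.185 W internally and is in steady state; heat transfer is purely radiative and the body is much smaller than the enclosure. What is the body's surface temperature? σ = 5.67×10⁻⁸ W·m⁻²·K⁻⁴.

T ≈ 775 K

For a small grey body in a large enclosure, net radiated power = εσA(T⁴ − T_w⁴).
Steady state: P = εσA(T⁴ − T_w⁴) with A = 4πr² = 2.124×10⁻⁵ m².
T⁴ = P/(εσA) + T_w⁴ = 0.185/(0.73·5.67×10⁻⁸·2.124×10⁻⁵) + (622)⁴
    = 2.105×10¹¹ + 1.497×10¹¹ = 3.601×10¹¹ K⁴.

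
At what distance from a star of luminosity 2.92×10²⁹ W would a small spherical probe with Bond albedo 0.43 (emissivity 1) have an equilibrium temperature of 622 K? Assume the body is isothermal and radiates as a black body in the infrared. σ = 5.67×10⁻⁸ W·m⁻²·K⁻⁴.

For an isothermal black-emitting sphere, (1−a)S·πr² = σ·4πr²·T⁴ ⇒ S = 4σT⁴/(1−a).
S = 4·5.67×10⁻⁸·(622)⁴/0.570 = 59560 W/m².
Flux falls as S = L/(4πd²), so d = √(L/(4πS)) = √(2.92×10²⁹/(4π·59560)).

d ≈ 6.25×10¹¹ m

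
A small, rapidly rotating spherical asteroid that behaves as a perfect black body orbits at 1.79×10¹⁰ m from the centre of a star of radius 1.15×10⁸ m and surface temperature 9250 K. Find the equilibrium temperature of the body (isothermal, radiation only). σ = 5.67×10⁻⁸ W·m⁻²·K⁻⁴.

The star's surface emits σT_*⁴; at distance d the flux is S = σT_*⁴(R_*/d)².
S = 5.67×10⁻⁸·(9250)⁴·(1.15×10⁸/1.79×10¹⁰)² = 17130 W/m².
For an isothermal sphere T⁴ = (1−a)S/(4σ) = 7.554×10¹⁰ K⁴.

T ≈ 524 K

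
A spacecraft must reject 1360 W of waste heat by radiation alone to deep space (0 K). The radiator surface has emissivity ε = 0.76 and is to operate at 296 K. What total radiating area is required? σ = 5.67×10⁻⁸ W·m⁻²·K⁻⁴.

A ≈ 4.11 m²

P = εσA T⁴ ⇒ A = P/(εσT⁴).
T⁴ = 7.677×10⁹ K⁴.
A = 1360/(0.76 × 5.67×10⁻⁸ × 7.677×10⁹).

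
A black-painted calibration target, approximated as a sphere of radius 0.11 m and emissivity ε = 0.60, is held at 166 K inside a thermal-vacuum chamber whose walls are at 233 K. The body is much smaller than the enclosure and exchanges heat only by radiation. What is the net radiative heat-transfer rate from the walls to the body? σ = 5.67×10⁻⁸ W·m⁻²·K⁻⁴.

P_net ≈ 11.3 W

For a small grey body in a large enclosure: P_net = εσA(T_body⁴ − T_wall⁴).
A = 4πr² = 0.1521 m²; T_body⁴ − T_wall⁴ = 7.593×10⁸ − 2.947×10⁹ = -2.188×10⁹ K⁴.
|P_net| = 0.60·5.67×10⁻⁸·0.1521·2.188×10⁹.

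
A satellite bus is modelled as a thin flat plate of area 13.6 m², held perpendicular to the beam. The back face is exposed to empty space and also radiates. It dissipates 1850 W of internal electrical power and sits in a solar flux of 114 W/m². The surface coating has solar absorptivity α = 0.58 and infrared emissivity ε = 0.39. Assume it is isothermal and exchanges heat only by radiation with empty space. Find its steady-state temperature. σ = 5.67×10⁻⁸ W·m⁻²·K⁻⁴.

T ≈ 260 K

At steady state, absorbed solar power + internal power = radiated power.
Absorbed: α·S·A_cross = 0.58·114·13.60 = 899.2 W (cross-section A).
Total input = 899.2 + 1850 = 2749 W.
Radiated: εσ·A_surf·T⁴ with A_surf = 2A = 27.20 m².
T⁴ = 2749/(0.39·5.67×10⁻⁸·27.20) = 4.571×10⁹ K⁴.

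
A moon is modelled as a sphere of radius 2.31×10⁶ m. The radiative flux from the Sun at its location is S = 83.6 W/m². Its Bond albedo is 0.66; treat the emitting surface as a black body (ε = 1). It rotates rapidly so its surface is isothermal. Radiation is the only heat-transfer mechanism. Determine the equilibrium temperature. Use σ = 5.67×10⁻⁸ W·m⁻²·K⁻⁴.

At equilibrium, absorbed power = emitted power.
Absorbing cross-section = πr² = 1.676×10¹³ m²; emitting surface = 4πr² = 6.706×10¹³ m² (ratio 4).
(1−a)S·A_cross = εσ·A_surf·T⁴  ⇒  T⁴ = (1−a)S/(4σ).
T⁴ = 0.340·83.6/(4·5.67×10⁻⁸) = 1.253×10⁸ K⁴.
T = (1.253×10⁸)^(1/4).

T ≈ 106 K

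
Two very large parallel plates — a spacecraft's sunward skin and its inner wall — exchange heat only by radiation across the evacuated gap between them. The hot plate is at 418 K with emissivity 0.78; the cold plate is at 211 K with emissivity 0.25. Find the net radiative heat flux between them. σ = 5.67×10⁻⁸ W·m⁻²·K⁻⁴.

q ≈ 378 W/m²

For two infinite grey parallel plates, q = σ(T₁⁴ − T₂⁴)/(1/ε₁ + 1/ε₂ − 1).
T₁⁴ − T₂⁴ = 3.053×10¹⁰ − 1.982×10⁹ = 2.855×10¹⁰ K⁴.
1/ε₁ + 1/ε₂ − 1 = 1.282 + 4.000 − 1 = 4.282.
q = 5.67×10⁻⁸ × 2.855×10¹⁰ / 4.282.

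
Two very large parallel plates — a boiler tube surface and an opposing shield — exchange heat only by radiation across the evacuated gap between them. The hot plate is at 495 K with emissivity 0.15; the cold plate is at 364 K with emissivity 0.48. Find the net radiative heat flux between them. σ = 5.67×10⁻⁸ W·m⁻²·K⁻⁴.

For two infinite grey parallel plates, q = σ(T₁⁴ − T₂⁴)/(1/ε₁ + 1/ε₂ − 1).
T₁⁴ − T₂⁴ = 6.004×10¹⁰ − 1.756×10¹⁰ = 4.248×10¹⁰ K⁴.
1/ε₁ + 1/ε₂ − 1 = 6.667 + 2.083 − 1 = 7.750.
q = 5.67×10⁻⁸ × 4.248×10¹⁰ / 7.750.

q ≈ 311 W/m²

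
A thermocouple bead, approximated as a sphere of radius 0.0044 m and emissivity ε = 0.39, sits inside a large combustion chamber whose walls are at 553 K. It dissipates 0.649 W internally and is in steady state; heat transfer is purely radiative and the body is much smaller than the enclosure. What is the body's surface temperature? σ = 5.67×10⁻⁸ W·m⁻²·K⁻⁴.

T ≈ 680 K

For a small grey body in a large enclosure, net radiated power = εσA(T⁴ − T_w⁴).
Steady state: P = εσA(T⁴ − T_w⁴) with A = 4πr² = 2.433×10⁻⁴ m².
T⁴ = P/(εσA) + T_w⁴ = 0.649/(0.39·5.67×10⁻⁸·2.433×10⁻⁴) + (553)⁴
    = 1.206×10¹¹ + 9.352×10¹⁰ = 2.142×10¹¹ K⁴.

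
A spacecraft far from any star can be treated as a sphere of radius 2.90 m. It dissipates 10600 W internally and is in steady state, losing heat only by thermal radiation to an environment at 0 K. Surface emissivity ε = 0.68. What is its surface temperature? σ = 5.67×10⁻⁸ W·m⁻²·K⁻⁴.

T ≈ 226 K

Steady state: internal power = radiated power, P = εσA T⁴.
Radiating area A = 4πr² = 105.7 m².
T⁴ = P/(εσA) = 10600/(0.68·5.67×10⁻⁸·105.7) = 2.601×10⁹ K⁴.
T = (2.601×10⁹)^(1/4).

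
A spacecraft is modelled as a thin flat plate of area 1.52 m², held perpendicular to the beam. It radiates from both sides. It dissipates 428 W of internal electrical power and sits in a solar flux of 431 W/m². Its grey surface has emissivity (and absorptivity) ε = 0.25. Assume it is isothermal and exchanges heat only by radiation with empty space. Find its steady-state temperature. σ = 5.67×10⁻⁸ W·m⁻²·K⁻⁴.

T ≈ 342 K

At steady state, absorbed solar power + internal power = radiated power.
Absorbed: α·S·A_cross = 0.25·431·1.520 = 163.8 W (cross-section A).
Total input = 163.8 + 428 = 591.8 W.
Radiated: εσ·A_surf·T⁴ with A_surf = 2A = 3.040 m².
T⁴ = 591.8/(0.25·5.67×10⁻⁸·3.040) = 1.373×10¹⁰ K⁴.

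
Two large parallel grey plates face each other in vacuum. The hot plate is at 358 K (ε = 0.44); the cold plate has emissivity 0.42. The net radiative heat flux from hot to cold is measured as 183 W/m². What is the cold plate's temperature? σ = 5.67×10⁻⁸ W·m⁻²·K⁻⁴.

q = σ(T₁⁴ − T₂⁴)/(1/ε₁ + 1/ε₂ − 1); denominator = 3.654.
T₂⁴ = T₁⁴ − q·(1/ε₁+1/ε₂−1)/σ = 1.643×10¹⁰ − 183·3.654/5.67×10⁻⁸
    = 4.634×10⁹ K⁴.

T₂ ≈ 261 K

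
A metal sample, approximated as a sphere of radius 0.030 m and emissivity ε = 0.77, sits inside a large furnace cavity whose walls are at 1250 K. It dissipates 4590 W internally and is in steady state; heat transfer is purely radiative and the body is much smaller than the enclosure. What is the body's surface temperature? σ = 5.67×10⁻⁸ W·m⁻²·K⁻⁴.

T ≈ 1850 K

For a small grey body in a large enclosure, net radiated power = εσA(T⁴ − T_w⁴).
Steady state: P = εσA(T⁴ − T_w⁴) with A = 4πr² = 0.01131 m².
T⁴ = P/(εσA) + T_w⁴ = 4590/(0.77·5.67×10⁻⁸·0.01131) + (1250)⁴
    = 9.296×10¹² + 2.441×10¹² = 1.174×10¹³ K⁴.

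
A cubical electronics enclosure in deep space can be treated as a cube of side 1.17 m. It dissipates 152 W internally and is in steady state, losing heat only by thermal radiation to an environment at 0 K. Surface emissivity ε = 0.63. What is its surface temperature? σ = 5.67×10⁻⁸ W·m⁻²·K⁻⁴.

Steady state: internal power = radiated power, P = εσA T⁴.
Radiating area A = 6L² = 8.213 m².
T⁴ = P/(εσA) = 152/(0.63·5.67×10⁻⁸·8.213) = 5.181×10⁸ K⁴.
T = (5.181×10⁸)^(1/4).

T ≈ 151 K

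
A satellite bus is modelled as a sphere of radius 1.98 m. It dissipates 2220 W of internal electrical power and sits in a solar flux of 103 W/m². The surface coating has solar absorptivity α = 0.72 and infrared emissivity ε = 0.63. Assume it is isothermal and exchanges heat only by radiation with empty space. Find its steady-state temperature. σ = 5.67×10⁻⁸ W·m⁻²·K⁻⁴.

T ≈ 205 K

At steady state, absorbed solar power + internal power = radiated power.
Absorbed: α·S·A_cross = 0.72·103·12.32 = 913.4 W (cross-section πr²).
Total input = 913.4 + 2220 = 3133 W.
Radiated: εσ·A_surf·T⁴ with A_surf = 4πr² = 49.27 m².
T⁴ = 3133/(0.63·5.67×10⁻⁸·49.27) = 1.781×10⁹ K⁴.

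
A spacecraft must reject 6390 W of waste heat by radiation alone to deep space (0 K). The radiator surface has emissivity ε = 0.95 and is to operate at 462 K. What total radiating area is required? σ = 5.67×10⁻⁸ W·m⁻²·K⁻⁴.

A ≈ 2.60 m²

P = εσA T⁴ ⇒ A = P/(εσT⁴).
T⁴ = 4.556×10¹⁰ K⁴.
A = 6390/(0.95 × 5.67×10⁻⁸ × 4.556×10¹⁰).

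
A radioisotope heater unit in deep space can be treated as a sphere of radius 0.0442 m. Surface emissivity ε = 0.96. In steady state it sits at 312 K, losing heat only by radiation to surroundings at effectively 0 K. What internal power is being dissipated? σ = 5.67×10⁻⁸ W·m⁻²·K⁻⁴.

Steady state: P = εσA T⁴.
A = 4πr² = 0.02455 m²; T⁴ = (312)⁴ = 9.476×10⁹ K⁴.
P = 0.96 × 5.67×10⁻⁸ × 0.02455 × 9.476×10⁹.

P ≈ 12.7 W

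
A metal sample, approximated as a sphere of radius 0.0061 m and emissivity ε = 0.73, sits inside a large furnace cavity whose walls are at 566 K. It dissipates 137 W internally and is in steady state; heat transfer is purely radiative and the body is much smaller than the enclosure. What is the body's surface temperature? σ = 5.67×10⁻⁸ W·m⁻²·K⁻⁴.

For a small grey body in a large enclosure, net radiated power = εσA(T⁴ − T_w⁴).
Steady state: P = εσA(T⁴ − T_w⁴) with A = 4πr² = 4.676×10⁻⁴ m².
T⁴ = P/(εσA) + T_w⁴ = 137/(0.73·5.67×10⁻⁸·4.676×10⁻⁴) + (566)⁴
    = 7.079×10¹² + 1.026×10¹¹ = 7.181×10¹² K⁴.

T ≈ 1640 K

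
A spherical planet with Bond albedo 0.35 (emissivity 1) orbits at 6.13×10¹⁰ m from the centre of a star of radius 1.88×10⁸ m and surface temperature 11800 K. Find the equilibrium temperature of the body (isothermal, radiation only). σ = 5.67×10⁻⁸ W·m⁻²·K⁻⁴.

The star's surface emits σT_*⁴; at distance d the flux is S = σT_*⁴(R_*/d)².
S = 5.67×10⁻⁸·(11800)⁴·(1.88×10⁸/6.13×10¹⁰)² = 10340 W/m².
For an isothermal sphere T⁴ = (1−a)S/(4σ) = 2.963×10¹⁰ K⁴.

T ≈ 415 K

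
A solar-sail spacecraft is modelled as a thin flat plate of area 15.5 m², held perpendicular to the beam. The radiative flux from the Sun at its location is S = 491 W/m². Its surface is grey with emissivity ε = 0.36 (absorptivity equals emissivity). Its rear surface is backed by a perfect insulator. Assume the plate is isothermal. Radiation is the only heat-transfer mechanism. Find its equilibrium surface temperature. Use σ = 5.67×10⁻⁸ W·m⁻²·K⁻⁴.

At equilibrium, absorbed power = emitted power.
Absorbing cross-section = A = 15.50 m²; emitting surface = A = 15.50 m² (ratio 1).
εS·A_cross = εσ·A_surf·T⁴  ⇒  T⁴ = S/(1σ)   (ε cancels).
T⁴ = 491/(1·5.67×10⁻⁸) = 8.660×10⁹ K⁴.
T = (8.660×10⁹)^(1/4).

T ≈ 305 K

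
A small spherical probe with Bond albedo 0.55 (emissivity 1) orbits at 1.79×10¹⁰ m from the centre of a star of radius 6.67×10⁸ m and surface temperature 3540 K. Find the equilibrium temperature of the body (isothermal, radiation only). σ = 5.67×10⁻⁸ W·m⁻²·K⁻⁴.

T ≈ 396 K

The star's surface emits σT_*⁴; at distance d the flux is S = σT_*⁴(R_*/d)².
S = 5.67×10⁻⁸·(3540)⁴·(6.67×10⁸/1.79×10¹⁰)² = 12360 W/m².
For an isothermal sphere T⁴ = (1−a)S/(4σ) = 2.453×10¹⁰ K⁴.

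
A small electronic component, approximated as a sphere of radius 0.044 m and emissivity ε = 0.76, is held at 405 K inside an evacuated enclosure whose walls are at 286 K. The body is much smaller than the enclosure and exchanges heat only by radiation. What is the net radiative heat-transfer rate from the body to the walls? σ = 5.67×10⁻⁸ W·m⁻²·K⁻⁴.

P_net ≈ 21.2 W

For a small grey body in a large enclosure: P_net = εσA(T_body⁴ − T_wall⁴).
A = 4πr² = 0.02433 m²; T_body⁴ − T_wall⁴ = 2.690×10¹⁰ − 6.691×10⁹ = 2.021×10¹⁰ K⁴.
|P_net| = 0.76·5.67×10⁻⁸·0.02433·2.021×10¹⁰.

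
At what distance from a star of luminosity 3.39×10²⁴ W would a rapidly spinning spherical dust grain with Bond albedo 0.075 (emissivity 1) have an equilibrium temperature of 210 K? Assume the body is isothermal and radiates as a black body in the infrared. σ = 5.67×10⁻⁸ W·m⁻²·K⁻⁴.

For an isothermal black-emitting sphere, (1−a)S·πr² = σ·4πr²·T⁴ ⇒ S = 4σT⁴/(1−a).
S = 4·5.67×10⁻⁸·(210)⁴/0.925 = 476.8 W/m².
Flux falls as S = L/(4πd²), so d = √(L/(4πS)) = √(3.39×10²⁴/(4π·476.8)).

d ≈ 2.38×10¹⁰ m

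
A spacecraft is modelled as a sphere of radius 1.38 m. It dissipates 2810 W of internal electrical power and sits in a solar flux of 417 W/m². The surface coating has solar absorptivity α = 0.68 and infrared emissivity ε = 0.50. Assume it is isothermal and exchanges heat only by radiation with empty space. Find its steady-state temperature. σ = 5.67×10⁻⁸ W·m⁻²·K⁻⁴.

At steady state, absorbed solar power + internal power = radiated power.
Absorbed: α·S·A_cross = 0.68·417·5.983 = 1696 W (cross-section πr²).
Total input = 1696 + 2810 = 4506 W.
Radiated: εσ·A_surf·T⁴ with A_surf = 4πr² = 23.93 m².
T⁴ = 4506/(0.50·5.67×10⁻⁸·23.93) = 6.642×10⁹ K⁴.

T ≈ 285 K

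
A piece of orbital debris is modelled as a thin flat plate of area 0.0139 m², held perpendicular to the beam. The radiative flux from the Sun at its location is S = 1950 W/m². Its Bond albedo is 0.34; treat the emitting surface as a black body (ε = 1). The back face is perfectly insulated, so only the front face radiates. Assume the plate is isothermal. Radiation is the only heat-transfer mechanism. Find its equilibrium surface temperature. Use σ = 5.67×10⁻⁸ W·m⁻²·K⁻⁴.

At equilibrium, absorbed power = emitted power.
Absorbing cross-section = A = 0.01390 m²; emitting surface = A = 0.01390 m² (ratio 1).
(1−a)S·A_cross = εσ·A_surf·T⁴  ⇒  T⁴ = (1−a)S/(1σ).
T⁴ = 0.660·1950/(1·5.67×10⁻⁸) = 2.270×10¹⁰ K⁴.
T = (2.270×10¹⁰)^(1/4).

T ≈ 388 K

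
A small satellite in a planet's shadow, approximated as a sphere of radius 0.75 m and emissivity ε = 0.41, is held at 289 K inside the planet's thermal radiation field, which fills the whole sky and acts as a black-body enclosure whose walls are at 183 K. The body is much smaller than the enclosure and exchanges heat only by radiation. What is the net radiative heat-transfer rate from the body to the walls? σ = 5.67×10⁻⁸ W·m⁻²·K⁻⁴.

P_net ≈ 962 W

For a small grey body in a large enclosure: P_net = εσA(T_body⁴ − T_wall⁴).
A = 4πr² = 7.069 m²; T_body⁴ − T_wall⁴ = 6.976×10⁹ − 1.122×10⁹ = 5.854×10⁹ K⁴.
|P_net| = 0.41·5.67×10⁻⁸·7.069·5.854×10⁹.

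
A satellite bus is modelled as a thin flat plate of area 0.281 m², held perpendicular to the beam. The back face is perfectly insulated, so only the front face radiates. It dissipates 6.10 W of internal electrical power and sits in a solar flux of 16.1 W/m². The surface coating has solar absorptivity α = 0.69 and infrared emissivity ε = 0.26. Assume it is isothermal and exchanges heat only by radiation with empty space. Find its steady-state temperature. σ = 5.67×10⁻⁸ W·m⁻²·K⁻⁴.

T ≈ 217 K

At steady state, absorbed solar power + internal power = radiated power.
Absorbed: α·S·A_cross = 0.69·16.1·0.2810 = 3.122 W (cross-section A).
Total input = 3.122 + 6.10 = 9.222 W.
Radiated: εσ·A_surf·T⁴ with A_surf = A = 0.2810 m².
T⁴ = 9.222/(0.26·5.67×10⁻⁸·0.2810) = 2.226×10⁹ K⁴.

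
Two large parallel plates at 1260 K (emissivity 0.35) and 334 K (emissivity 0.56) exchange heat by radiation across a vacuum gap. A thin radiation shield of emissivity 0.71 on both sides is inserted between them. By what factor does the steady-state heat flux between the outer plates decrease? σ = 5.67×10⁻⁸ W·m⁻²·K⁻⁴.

Without shield: q₀ = σΔ(T⁴)/(1/ε₁+1/ε₂−1) with denominator 3.643.
With shield the two gaps are in series; the resistances add: (1/ε₁+1/ε_s−1)+(1/ε_s+1/ε₂−1) = 3.266+2.194 = 5.460.
Heat-flux ratio q₀/q = 5.460/3.643.

factor ≈ 1.50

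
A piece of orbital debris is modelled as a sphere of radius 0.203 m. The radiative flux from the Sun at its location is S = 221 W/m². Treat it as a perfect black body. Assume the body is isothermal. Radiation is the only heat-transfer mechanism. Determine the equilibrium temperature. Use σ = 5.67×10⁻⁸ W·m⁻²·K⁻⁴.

T ≈ 177 K

At equilibrium, absorbed power = emitted power.
Absorbing cross-section = πr² = 0.1295 m²; emitting surface = 4πr² = 0.5178 m² (ratio 4).
S·A_cross = εσ·A_surf·T⁴  ⇒  T⁴ = S/(4σ).
T⁴ = 1.00·221/(4·5.67×10⁻⁸) = 9.744×10⁸ K⁴.
T = (9.744×10⁸)^(1/4).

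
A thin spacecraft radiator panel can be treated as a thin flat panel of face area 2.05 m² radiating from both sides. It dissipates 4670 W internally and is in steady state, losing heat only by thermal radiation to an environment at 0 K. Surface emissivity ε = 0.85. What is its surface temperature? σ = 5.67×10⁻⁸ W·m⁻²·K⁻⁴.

Steady state: internal power = radiated power, P = εσA T⁴.
Radiating area A = 2·2.05 = 4.100 m².
T⁴ = P/(εσA) = 4670/(0.85·5.67×10⁻⁸·4.100) = 2.363×10¹⁰ K⁴.
T = (2.363×10¹⁰)^(1/4).

T ≈ 392 K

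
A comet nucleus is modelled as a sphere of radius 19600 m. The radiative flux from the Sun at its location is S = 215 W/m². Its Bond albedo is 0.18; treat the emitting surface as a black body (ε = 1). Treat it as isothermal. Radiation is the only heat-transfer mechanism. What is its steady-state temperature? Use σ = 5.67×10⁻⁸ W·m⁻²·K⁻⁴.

T ≈ 167 K

At equilibrium, absorbed power = emitted power.
Absorbing cross-section = πr² = 1.207×10⁹ m²; emitting surface = 4πr² = 4.827×10⁹ m² (ratio 4).
(1−a)S·A_cross = εσ·A_surf·T⁴  ⇒  T⁴ = (1−a)S/(4σ).
T⁴ = 0.820·215/(4·5.67×10⁻⁸) = 7.773×10⁸ K⁴.
T = (7.773×10⁸)^(1/4).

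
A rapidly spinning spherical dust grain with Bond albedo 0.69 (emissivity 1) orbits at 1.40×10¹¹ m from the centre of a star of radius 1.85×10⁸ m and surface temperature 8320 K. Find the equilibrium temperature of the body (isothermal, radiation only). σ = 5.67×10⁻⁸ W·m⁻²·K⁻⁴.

The star's surface emits σT_*⁴; at distance d the flux is S = σT_*⁴(R_*/d)².
S = 5.67×10⁻⁸·(8320)⁴·(1.85×10⁸/1.40×10¹¹)² = 474.4 W/m².
For an isothermal sphere T⁴ = (1−a)S/(4σ) = 6.485×10⁸ K⁴.

T ≈ 160 K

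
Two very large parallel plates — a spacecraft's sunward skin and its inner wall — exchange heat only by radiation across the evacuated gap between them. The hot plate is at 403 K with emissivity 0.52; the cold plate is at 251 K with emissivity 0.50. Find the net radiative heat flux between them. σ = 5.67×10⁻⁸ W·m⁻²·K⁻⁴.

For two infinite grey parallel plates, q = σ(T₁⁴ − T₂⁴)/(1/ε₁ + 1/ε₂ − 1).
T₁⁴ − T₂⁴ = 2.638×10¹⁰ − 3.969×10⁹ = 2.241×10¹⁰ K⁴.
1/ε₁ + 1/ε₂ − 1 = 1.923 + 2.000 − 1 = 2.923.
q = 5.67×10⁻⁸ × 2.241×10¹⁰ / 2.923.

q ≈ 435 W/m²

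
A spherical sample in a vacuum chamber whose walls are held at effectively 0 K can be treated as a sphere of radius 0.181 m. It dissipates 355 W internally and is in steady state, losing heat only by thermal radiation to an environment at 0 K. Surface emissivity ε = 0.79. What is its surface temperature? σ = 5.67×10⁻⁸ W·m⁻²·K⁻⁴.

T ≈ 372 K

Steady state: internal power = radiated power, P = εσA T⁴.
Radiating area A = 4πr² = 0.4117 m².
T⁴ = P/(εσA) = 355/(0.79·5.67×10⁻⁸·0.4117) = 1.925×10¹⁰ K⁴.
T = (1.925×10¹⁰)^(1/4).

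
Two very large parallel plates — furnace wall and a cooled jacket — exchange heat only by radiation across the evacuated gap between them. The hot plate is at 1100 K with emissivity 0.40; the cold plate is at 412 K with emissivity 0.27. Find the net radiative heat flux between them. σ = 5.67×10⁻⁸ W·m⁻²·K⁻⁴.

For two infinite grey parallel plates, q = σ(T₁⁴ − T₂⁴)/(1/ε₁ + 1/ε₂ − 1).
T₁⁴ − T₂⁴ = 1.464×10¹² − 2.881×10¹⁰ = 1.435×10¹² K⁴.
1/ε₁ + 1/ε₂ − 1 = 2.500 + 3.704 − 1 = 5.204.
q = 5.67×10⁻⁸ × 1.435×10¹² / 5.204.

q ≈ 15600 W/m²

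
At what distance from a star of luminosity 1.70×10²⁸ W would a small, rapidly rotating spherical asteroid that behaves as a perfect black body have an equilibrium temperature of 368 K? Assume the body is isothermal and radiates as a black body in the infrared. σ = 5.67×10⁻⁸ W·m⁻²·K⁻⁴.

For an isothermal black-emitting sphere, (1−a)S·πr² = σ·4πr²·T⁴ ⇒ S = 4σT⁴/(1−a).
S = 4·5.67×10⁻⁸·(368)⁴/1.00 = 4159 W/m².
Flux falls as S = L/(4πd²), so d = √(L/(4πS)) = √(1.70×10²⁸/(4π·4159)).

d ≈ 5.70×10¹¹ m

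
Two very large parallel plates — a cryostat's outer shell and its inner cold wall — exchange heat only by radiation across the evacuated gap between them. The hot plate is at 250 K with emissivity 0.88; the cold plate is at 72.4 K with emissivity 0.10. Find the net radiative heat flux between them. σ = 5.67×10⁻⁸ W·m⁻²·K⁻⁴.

q ≈ 21.7 W/m²

For two infinite grey parallel plates, q = σ(T₁⁴ − T₂⁴)/(1/ε₁ + 1/ε₂ − 1).
T₁⁴ − T₂⁴ = 3.906×10⁹ − 2.748×10⁷ = 3.879×10⁹ K⁴.
1/ε₁ + 1/ε₂ − 1 = 1.136 + 10.00 − 1 = 10.14.
q = 5.67×10⁻⁸ × 3.879×10⁹ / 10.14.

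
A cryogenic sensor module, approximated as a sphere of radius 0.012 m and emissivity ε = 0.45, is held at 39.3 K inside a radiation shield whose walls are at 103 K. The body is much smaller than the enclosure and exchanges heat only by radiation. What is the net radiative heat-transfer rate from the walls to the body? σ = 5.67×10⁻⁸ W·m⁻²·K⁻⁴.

P_net ≈ 0.00509 W

For a small grey body in a large enclosure: P_net = εσA(T_body⁴ − T_wall⁴).
A = 4πr² = 0.001810 m²; T_body⁴ − T_wall⁴ = 2.385×10⁶ − 1.126×10⁸ = -1.102×10⁸ K⁴.
|P_net| = 0.45·5.67×10⁻⁸·0.001810·1.102×10⁸.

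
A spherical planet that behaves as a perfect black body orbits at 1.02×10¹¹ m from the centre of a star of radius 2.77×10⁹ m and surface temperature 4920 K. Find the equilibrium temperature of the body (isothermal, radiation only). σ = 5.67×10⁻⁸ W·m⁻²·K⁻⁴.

T ≈ 573 K

The star's surface emits σT_*⁴; at distance d the flux is S = σT_*⁴(R_*/d)².
S = 5.67×10⁻⁸·(4920)⁴·(2.77×10⁹/1.02×10¹¹)² = 24500 W/m².
For an isothermal sphere T⁴ = (1−a)S/(4σ) = 1.080×10¹¹ K⁴.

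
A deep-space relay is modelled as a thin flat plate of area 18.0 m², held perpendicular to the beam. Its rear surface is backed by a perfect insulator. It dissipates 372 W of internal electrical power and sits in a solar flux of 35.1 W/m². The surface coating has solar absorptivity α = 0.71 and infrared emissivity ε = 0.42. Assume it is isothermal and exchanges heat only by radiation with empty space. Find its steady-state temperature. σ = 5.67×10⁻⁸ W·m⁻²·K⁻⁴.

T ≈ 209 K

At steady state, absorbed solar power + internal power = radiated power.
Absorbed: α·S·A_cross = 0.71·35.1·18.00 = 448.6 W (cross-section A).
Total input = 448.6 + 372 = 820.6 W.
Radiated: εσ·A_surf·T⁴ with A_surf = A = 18.00 m².
T⁴ = 820.6/(0.42·5.67×10⁻⁸·18.00) = 1.914×10⁹ K⁴.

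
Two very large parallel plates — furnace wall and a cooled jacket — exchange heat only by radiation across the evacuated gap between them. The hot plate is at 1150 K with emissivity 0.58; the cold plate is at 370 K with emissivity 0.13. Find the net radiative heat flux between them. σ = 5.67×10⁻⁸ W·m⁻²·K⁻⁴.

q ≈ 11700 W/m²

For two infinite grey parallel plates, q = σ(T₁⁴ − T₂⁴)/(1/ε₁ + 1/ε₂ − 1).
T₁⁴ − T₂⁴ = 1.749×10¹² − 1.874×10¹⁰ = 1.730×10¹² K⁴.
1/ε₁ + 1/ε₂ − 1 = 1.724 + 7.692 − 1 = 8.416.
q = 5.67×10⁻⁸ × 1.730×10¹² / 8.416.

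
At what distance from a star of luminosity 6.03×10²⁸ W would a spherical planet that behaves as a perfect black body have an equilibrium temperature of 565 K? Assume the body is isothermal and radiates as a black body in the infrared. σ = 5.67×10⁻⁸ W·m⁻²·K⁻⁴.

For an isothermal black-emitting sphere, (1−a)S·πr² = σ·4πr²·T⁴ ⇒ S = 4σT⁴/(1−a).
S = 4·5.67×10⁻⁸·(565)⁴/1.00 = 23110 W/m².
Flux falls as S = L/(4πd²), so d = √(L/(4πS)) = √(6.03×10²⁸/(4π·23110)).

d ≈ 4.56×10¹¹ m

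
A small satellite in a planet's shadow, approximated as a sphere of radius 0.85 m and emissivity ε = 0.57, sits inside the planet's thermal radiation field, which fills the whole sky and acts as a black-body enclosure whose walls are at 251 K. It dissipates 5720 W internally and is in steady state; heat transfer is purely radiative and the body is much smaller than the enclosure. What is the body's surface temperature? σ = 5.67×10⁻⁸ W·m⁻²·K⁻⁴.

T ≈ 391 K

For a small grey body in a large enclosure, net radiated power = εσA(T⁴ − T_w⁴).
Steady state: P = εσA(T⁴ − T_w⁴) with A = 4πr² = 9.079 m².
T⁴ = P/(εσA) + T_w⁴ = 5720/(0.57·5.67×10⁻⁸·9.079) + (251)⁴
    = 1.949×10¹⁰ + 3.969×10⁹ = 2.346×10¹⁰ K⁴.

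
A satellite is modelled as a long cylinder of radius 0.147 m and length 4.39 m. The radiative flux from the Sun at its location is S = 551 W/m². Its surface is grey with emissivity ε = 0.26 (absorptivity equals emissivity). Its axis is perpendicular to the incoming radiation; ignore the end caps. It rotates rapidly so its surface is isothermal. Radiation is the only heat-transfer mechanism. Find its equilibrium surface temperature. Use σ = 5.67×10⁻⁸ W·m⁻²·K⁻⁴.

T ≈ 236 K

At equilibrium, absorbed power = emitted power.
Absorbing cross-section = 2rL = 1.291 m²; emitting surface = 2πrL = 4.055 m² (ratio π).
εS·A_cross = εσ·A_surf·T⁴  ⇒  T⁴ = S/(πσ)   (ε cancels).
T⁴ = 551/(π·5.67×10⁻⁸) = 3.093×10⁹ K⁴.
T = (3.093×10⁹)^(1/4).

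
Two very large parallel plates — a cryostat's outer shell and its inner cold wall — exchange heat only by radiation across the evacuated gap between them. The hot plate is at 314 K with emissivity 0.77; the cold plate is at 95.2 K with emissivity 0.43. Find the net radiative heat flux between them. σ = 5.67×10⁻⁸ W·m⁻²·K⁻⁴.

q ≈ 208 W/m²

For two infinite grey parallel plates, q = σ(T₁⁴ − T₂⁴)/(1/ε₁ + 1/ε₂ − 1).
T₁⁴ − T₂⁴ = 9.721×10⁹ − 8.214×10⁷ = 9.639×10⁹ K⁴.
1/ε₁ + 1/ε₂ − 1 = 1.299 + 2.326 − 1 = 2.624.
q = 5.67×10⁻⁸ × 9.639×10⁹ / 2.624.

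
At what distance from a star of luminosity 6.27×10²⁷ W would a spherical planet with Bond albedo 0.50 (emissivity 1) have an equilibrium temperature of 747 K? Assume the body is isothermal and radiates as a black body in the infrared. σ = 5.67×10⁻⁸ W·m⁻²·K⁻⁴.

d ≈ 5.94×10¹⁰ m

For an isothermal black-emitting sphere, (1−a)S·πr² = σ·4πr²·T⁴ ⇒ S = 4σT⁴/(1−a).
S = 4·5.67×10⁻⁸·(747)⁴/0.500 = 1.412×10⁵ W/m².
Flux falls as S = L/(4πd²), so d = √(L/(4πS)) = √(6.27×10²⁷/(4π·1.412×10⁵)).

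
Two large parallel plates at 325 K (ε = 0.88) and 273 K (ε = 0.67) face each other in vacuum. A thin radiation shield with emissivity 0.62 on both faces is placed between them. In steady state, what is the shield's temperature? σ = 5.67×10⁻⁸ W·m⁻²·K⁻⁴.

In steady state the net flux on the hot side equals that on the cold side.
σ(T₁⁴−T_s⁴)/D₁ = σ(T_s⁴−T₂⁴)/D₂, with D₁ = 1/ε₁+1/ε_s−1 = 1.749, D₂ = 1/ε_s+1/ε₂−1 = 2.105.
Solve for T_s⁴: T_s⁴ = (D₂·T₁⁴ + D₁·T₂⁴)/(D₁+D₂) = 8.614×10⁹ K⁴.

T_s ≈ 305 K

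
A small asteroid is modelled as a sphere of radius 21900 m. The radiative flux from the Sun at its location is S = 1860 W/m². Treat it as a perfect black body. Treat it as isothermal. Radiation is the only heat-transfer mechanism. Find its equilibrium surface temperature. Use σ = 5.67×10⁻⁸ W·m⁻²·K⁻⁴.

At equilibrium, absorbed power = emitted power.
Absorbing cross-section = πr² = 1.507×10⁹ m²; emitting surface = 4πr² = 6.027×10⁹ m² (ratio 4).
S·A_cross = εσ·A_surf·T⁴  ⇒  T⁴ = S/(4σ).
T⁴ = 1.00·1860/(4·5.67×10⁻⁸) = 8.201×10⁹ K⁴.
T = (8.201×10⁹)^(1/4).

T ≈ 301 K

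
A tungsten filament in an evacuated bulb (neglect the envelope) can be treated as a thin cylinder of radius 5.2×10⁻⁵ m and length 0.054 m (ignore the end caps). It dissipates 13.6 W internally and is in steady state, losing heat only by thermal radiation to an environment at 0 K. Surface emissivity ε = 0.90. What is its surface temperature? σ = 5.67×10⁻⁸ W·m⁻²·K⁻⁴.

T ≈ 1970 K

Steady state: internal power = radiated power, P = εσA T⁴.
Radiating area A = 2πrL = 1.764×10⁻⁵ m².
T⁴ = P/(εσA) = 13.6/(0.90·5.67×10⁻⁸·1.764×10⁻⁵) = 1.511×10¹³ K⁴.
T = (1.511×10¹³)^(1/4).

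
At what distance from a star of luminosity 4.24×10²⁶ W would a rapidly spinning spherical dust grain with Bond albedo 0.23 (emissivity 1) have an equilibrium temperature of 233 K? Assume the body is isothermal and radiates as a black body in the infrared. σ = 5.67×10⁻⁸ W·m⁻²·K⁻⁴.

For an isothermal black-emitting sphere, (1−a)S·πr² = σ·4πr²·T⁴ ⇒ S = 4σT⁴/(1−a).
S = 4·5.67×10⁻⁸·(233)⁴/0.770 = 868.1 W/m².
Flux falls as S = L/(4πd²), so d = √(L/(4πS)) = √(4.24×10²⁶/(4π·868.1)).

d ≈ 1.97×10¹¹ m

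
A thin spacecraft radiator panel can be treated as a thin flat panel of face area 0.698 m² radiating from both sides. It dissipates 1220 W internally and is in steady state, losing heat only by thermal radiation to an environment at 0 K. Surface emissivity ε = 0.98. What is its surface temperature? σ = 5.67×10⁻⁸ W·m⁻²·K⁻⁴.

Steady state: internal power = radiated power, P = εσA T⁴.
Radiating area A = 2·0.698 = 1.396 m².
T⁴ = P/(εσA) = 1220/(0.98·5.67×10⁻⁸·1.396) = 1.573×10¹⁰ K⁴.
T = (1.573×10¹⁰)^(1/4).

T ≈ 354 K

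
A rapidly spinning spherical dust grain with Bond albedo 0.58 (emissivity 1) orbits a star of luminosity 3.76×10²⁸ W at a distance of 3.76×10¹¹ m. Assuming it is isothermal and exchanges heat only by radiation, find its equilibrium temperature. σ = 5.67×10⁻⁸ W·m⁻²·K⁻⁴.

T ≈ 445 K

First find the stellar flux at distance d: S = L/(4πd²) = 3.76×10²⁸/(4π·(3.76×10¹¹)²) = 21160 W/m².
For an isothermal sphere, absorbed (1−a)S·πr² = emitted σ·4πr²·T⁴, so T⁴ = (1−a)S/(4σ).
T⁴ = 0.420·21160/(4·5.67×10⁻⁸) = 3.919×10¹⁰ K⁴.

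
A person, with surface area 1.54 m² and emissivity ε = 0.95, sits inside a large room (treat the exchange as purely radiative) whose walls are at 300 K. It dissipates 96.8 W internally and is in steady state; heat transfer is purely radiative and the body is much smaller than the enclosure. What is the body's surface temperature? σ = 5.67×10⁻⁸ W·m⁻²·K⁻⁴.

For a small grey body in a large enclosure, net radiated power = εσA(T⁴ − T_w⁴).
Steady state: P = εσA(T⁴ − T_w⁴) with A = 1.54 m².
T⁴ = P/(εσA) + T_w⁴ = 96.8/(0.95·5.67×10⁻⁸·1.540) + (300)⁴
    = 1.167×10⁹ + 8.100×10⁹ = 9.267×10⁹ K⁴.

T ≈ 310 K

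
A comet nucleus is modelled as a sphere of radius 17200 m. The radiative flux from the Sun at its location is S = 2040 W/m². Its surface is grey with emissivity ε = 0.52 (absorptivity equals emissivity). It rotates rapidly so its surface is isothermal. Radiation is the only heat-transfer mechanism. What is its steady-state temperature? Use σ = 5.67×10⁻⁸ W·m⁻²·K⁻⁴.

T ≈ 308 K

At equilibrium, absorbed power = emitted power.
Absorbing cross-section = πr² = 9.294×10⁸ m²; emitting surface = 4πr² = 3.718×10⁹ m² (ratio 4).
εS·A_cross = εσ·A_surf·T⁴  ⇒  T⁴ = S/(4σ)   (ε cancels).
T⁴ = 2040/(4·5.67×10⁻⁸) = 8.995×10⁹ K⁴.
T = (8.995×10⁹)^(1/4).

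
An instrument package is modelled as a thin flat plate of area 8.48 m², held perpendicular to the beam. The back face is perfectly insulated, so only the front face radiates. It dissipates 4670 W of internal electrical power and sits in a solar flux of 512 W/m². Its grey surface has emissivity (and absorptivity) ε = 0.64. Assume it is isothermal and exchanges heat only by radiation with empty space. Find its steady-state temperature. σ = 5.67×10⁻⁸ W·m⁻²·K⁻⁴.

At steady state, absorbed solar power + internal power = radiated power.
Absorbed: α·S·A_cross = 0.64·512·8.480 = 2779 W (cross-section A).
Total input = 2779 + 4670 = 7449 W.
Radiated: εσ·A_surf·T⁴ with A_surf = A = 8.480 m².
T⁴ = 7449/(0.64·5.67×10⁻⁸·8.480) = 2.421×10¹⁰ K⁴.

T ≈ 394 K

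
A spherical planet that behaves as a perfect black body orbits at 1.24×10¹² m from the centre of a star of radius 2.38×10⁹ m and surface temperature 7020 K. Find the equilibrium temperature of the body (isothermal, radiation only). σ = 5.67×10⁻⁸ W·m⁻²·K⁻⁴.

T ≈ 217 K

The star's surface emits σT_*⁴; at distance d the flux is S = σT_*⁴(R_*/d)².
S = 5.67×10⁻⁸·(7020)⁴·(2.38×10⁹/1.24×10¹²)² = 507.3 W/m².
For an isothermal sphere T⁴ = (1−a)S/(4σ) = 2.237×10⁹ K⁴.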